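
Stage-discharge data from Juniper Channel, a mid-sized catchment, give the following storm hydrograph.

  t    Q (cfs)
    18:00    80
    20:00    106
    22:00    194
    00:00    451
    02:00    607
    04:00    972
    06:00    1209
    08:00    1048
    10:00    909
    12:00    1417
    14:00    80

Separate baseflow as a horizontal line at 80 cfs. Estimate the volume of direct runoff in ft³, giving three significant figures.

Direct-runoff ordinates (Q − Q_b): 0.0, 26.0, 114.0, 371.0, 527.0, 892.0, 1129.0, 968.0, 829.0, 1337.0, 0.0 cfs.
ΣQ_DR = 6193 cfs.
With Δt = 2 h = 7200 s, V = ΣQ_DR · Δt = 6193 × 7200 = 4.46 × 10^7 ft³.

V ≈ 4.46 × 10^7 ft³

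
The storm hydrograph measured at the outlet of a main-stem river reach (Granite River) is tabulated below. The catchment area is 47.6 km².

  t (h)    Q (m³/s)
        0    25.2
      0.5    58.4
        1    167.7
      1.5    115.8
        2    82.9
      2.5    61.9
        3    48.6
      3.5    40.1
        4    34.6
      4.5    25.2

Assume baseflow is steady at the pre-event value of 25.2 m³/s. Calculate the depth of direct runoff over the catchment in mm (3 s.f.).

Direct runoff: 0.0, 33.2, 142.5, 90.6, 57.7, 36.7, 23.4, 14.9, 9.4, 0.0 m³/s; ΣQ_DR = 408.4 m³/s.
V = ΣQ_DR · Δt = 408.4 × 1800 s = 7.351 × 10^5 m³.
Over A = 47.6 km², depth = V / A = 15.4 mm.

d ≈ 15.4 mm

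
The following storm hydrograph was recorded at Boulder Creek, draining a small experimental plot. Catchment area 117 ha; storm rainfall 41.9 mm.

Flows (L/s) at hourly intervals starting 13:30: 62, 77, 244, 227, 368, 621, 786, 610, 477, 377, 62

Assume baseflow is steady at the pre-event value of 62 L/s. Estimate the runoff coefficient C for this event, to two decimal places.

C ≈ 0.24

ΣQ_DR = 3229 L/s; V = ΣQ_DR·Δt = 1.162 × 10^7 L.
Runoff depth d = V / A = 9.935 mm.
C = d / P = 9.935 / 41.9 = 0.24.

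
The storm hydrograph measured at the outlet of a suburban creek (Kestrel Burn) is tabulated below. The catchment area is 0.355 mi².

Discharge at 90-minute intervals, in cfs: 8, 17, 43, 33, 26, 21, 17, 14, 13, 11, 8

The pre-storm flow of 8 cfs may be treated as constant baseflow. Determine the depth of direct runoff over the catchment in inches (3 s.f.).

d ≈ 0.805 in

Direct runoff: 0.0, 9.0, 35.0, 25.0, 18.0, 13.0, 9.0, 6.0, 5.0, 3.0, 0.0 cfs; ΣQ_DR = 123.0 cfs.
V = ΣQ_DR · Δt = 123.0 × 5400 s = 6.642 × 10^5 ft³.
Over A = 0.355 mi², depth = V / A = 0.805 in.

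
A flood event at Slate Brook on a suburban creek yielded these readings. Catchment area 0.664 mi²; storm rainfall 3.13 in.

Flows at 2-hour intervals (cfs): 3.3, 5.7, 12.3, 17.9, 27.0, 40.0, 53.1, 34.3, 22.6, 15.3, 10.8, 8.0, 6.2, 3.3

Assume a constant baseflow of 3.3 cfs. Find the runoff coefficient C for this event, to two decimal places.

ΣQ_DR = 213.6 cfs; V = ΣQ_DR·Δt = 1.538 × 10^6 ft³.
Runoff depth d = V / A = 0.9970 in.
C = d / P = 0.9970 / 3.13 = 0.32.

C ≈ 0.32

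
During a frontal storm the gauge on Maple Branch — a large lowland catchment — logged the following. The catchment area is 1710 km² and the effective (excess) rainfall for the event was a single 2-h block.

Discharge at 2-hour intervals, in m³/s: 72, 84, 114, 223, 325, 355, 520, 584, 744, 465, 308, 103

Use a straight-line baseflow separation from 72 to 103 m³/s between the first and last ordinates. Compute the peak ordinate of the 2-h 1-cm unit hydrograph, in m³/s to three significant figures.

Direct runoff: 0.00, 9.18, 36.36, 142.55, 241.73, 268.91, 431.09, 492.27, 649.45, 367.64, 207.82, 0.00 m³/s; ΣQ_DR = 2847 m³/s, peak = 649.45 m³/s.
Runoff depth d = ΣQ_DR·Δt / A = 2847 × 7200 / (1710 km²) = 11.99 mm.
The 1-cm UH is the DRH scaled by (10 mm)/d, so U_p = 649.45 × 10/11.99 = 542 m³/s.

U_p ≈ 542 m³/s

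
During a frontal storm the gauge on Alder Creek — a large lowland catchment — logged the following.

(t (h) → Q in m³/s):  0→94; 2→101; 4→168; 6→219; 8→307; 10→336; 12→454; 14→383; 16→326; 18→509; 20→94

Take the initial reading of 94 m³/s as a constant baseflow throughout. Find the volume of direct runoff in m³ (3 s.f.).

Direct-runoff ordinates (Q − Q_b): 0.0, 7.0, 74.0, 125.0, 213.0, 242.0, 360.0, 289.0, 232.0, 415.0, 0.0 m³/s.
ΣQ_DR = 1957 m³/s.
With Δt = 2 h = 7200 s, V = ΣQ_DR · Δt = 1957 × 7200 = 1.41 × 10^7 m³.

V ≈ 1.41 × 10^7 m³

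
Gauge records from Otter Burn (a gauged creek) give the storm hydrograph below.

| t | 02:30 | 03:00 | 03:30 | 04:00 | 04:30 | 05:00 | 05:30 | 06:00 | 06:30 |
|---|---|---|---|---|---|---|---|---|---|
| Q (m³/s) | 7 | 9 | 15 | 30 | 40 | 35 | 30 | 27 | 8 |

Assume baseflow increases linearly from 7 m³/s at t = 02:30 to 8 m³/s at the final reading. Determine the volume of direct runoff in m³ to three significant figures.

V ≈ 2.40 × 10^5 m³

Direct-runoff ordinates (Q − Q_b): 0.00, 1.88, 7.75, 22.62, 32.50, 27.38, 22.25, 19.12, 0.00 m³/s.
ΣQ_DR = 133.5 m³/s.
With Δt = 0.5 h = 1800 s, V = ΣQ_DR · Δt = 133.5 × 1800 = 2.40 × 10^5 m³.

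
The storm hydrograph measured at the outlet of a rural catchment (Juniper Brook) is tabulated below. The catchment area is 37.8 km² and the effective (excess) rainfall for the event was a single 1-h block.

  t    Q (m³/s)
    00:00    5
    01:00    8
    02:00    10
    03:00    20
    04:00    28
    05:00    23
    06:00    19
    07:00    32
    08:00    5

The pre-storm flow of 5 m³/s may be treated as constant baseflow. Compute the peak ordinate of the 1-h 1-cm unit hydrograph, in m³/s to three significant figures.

U_p ≈ 27.0 m³/s

Direct runoff: 0.0, 3.0, 5.0, 15.0, 23.0, 18.0, 14.0, 27.0, 0.0 m³/s; ΣQ_DR = 105.0 m³/s, peak = 27.0 m³/s.
Runoff depth d = ΣQ_DR·Δt / A = 105.0 × 3600 / (37.8 km²) = 10.00 mm.
The 1-cm UH is the DRH scaled by (10 mm)/d, so U_p = 27.0 × 10/10.00 = 27.0 m³/s.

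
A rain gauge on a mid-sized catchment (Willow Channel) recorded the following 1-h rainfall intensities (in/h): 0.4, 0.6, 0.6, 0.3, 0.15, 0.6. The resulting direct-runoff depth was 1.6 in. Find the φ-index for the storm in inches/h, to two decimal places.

Only the 5 blocks with intensity above φ contribute runoff: 0.4, 0.6, 0.6, 0.3, 0.6 in/h.
Σ(I−φ)·Δt = d  ⇒  (0.4+0.6+0.6+0.3+0.6 − 5φ)·1 = 1.6
φ = (2.500 − 1.6/1) / 5 = 0.18 in/h.

φ ≈ 0.18 in/h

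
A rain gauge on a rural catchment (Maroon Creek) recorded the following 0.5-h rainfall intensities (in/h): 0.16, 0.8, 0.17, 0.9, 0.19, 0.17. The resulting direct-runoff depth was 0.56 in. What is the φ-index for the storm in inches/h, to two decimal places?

Only the 2 blocks with intensity above φ contribute runoff: 0.8, 0.9 in/h.
Σ(I−φ)·Δt = d  ⇒  (0.8+0.9 − 2φ)·0.5 = 0.56
φ = (1.700 − 0.56/0.5) / 2 = 0.29 in/h.

φ ≈ 0.29 in/h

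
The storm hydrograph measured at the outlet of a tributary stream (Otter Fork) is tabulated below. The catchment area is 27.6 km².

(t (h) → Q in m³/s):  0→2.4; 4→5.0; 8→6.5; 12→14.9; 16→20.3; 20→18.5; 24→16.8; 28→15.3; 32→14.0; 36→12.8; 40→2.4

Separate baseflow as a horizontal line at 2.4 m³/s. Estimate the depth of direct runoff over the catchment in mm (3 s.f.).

Direct runoff: 0.0, 2.6, 4.1, 12.5, 17.9, 16.1, 14.4, 12.9, 11.6, 10.4, 0.0 m³/s; ΣQ_DR = 102.5 m³/s.
V = ΣQ_DR · Δt = 102.5 × 14400 s = 1.476 × 10^6 m³.
Over A = 27.6 km², depth = V / A = 53.5 mm.

d ≈ 53.5 mm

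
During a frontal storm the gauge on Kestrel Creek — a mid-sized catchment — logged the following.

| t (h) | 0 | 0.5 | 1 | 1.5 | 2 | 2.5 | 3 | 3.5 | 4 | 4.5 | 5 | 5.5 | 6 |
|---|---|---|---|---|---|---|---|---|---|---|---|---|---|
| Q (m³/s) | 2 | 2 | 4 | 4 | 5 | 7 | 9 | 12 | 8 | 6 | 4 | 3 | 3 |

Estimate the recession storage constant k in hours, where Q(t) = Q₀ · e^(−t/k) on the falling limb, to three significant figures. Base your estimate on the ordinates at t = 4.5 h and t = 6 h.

On the falling limb, Q drops from 6 to 3 m³/s between t = 4.5 h and t = 6 h (Δt = 1.5 h).
k = −Δt / ln(Q₂/Q₁) = −1.5 / ln(3/6) = 2.16 h.

k ≈ 2.16 h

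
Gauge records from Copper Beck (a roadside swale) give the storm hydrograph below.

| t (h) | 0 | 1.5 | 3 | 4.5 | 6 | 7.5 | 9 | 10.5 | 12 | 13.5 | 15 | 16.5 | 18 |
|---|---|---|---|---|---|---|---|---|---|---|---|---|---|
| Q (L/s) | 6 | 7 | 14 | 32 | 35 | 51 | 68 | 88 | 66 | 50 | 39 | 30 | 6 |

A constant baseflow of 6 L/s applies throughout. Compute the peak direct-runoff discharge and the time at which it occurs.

Q_p = 82.0 L/s at t = 10.5 h

Subtracting baseflow gives direct-runoff ordinates: 0.0, 1.0, 8.0, 26.0, 29.0, 45.0, 62.0, 82.0, 60.0, 44.0, 33.0, 24.0, 0.0 L/s.
The maximum is 82.0 L/s, occurring at the reading for t = 10.5 h.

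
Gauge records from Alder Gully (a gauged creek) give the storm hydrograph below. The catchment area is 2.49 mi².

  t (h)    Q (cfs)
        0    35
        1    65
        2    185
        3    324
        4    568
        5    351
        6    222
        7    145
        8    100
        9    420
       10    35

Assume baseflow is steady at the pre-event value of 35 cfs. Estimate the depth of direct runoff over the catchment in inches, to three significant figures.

Direct runoff: 0.0, 30.0, 150.0, 289.0, 533.0, 316.0, 187.0, 110.0, 65.0, 385.0, 0.0 cfs; ΣQ_DR = 2065 cfs.
V = ΣQ_DR · Δt = 2065 × 3600 s = 7.434 × 10^6 ft³.
Over A = 2.49 mi², depth = V / A = 1.29 in.

d ≈ 1.29 in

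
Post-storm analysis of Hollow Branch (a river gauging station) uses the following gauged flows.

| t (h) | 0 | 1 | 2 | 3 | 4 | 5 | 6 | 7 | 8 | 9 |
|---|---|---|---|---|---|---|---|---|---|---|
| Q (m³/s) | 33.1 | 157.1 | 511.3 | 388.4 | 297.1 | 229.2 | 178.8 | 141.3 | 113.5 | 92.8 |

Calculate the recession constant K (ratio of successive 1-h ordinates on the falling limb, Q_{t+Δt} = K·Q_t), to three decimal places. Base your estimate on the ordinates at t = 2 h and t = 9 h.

Using the recession-limb readings at t = 2 h and t = 9 h: Q falls from 511.3 to 92.8 m³/s over 7 intervals.
K = (Q₂/Q₁)^(1/7) = (92.8/511.3)^(1/7) = 0.784.

K ≈ 0.784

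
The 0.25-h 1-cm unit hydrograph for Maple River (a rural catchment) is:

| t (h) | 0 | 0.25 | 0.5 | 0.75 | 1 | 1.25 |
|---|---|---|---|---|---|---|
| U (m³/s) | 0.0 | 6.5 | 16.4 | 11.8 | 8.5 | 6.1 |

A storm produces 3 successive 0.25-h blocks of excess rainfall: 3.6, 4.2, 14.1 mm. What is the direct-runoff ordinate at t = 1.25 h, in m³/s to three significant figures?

By discrete convolution, Q_j = Σ (P_i / 10 mm) · U_{j−i}.
At t = 1.25 h (j=5): Q = (3.6/10)·6.1 + (4.2/10)·8.5 + (14.1/10)·11.8 = 22.4 m³/s.

Q ≈ 22.4 m³/s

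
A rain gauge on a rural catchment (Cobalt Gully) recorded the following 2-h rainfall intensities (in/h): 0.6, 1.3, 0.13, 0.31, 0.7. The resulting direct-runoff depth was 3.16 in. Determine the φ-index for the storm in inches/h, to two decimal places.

φ ≈ 0.34 in/h

Only the 3 blocks with intensity above φ contribute runoff: 0.6, 1.3, 0.7 in/h.
Σ(I−φ)·Δt = d  ⇒  (0.6+1.3+0.7 − 3φ)·2 = 3.16
φ = (2.600 − 3.16/2) / 3 = 0.34 in/h.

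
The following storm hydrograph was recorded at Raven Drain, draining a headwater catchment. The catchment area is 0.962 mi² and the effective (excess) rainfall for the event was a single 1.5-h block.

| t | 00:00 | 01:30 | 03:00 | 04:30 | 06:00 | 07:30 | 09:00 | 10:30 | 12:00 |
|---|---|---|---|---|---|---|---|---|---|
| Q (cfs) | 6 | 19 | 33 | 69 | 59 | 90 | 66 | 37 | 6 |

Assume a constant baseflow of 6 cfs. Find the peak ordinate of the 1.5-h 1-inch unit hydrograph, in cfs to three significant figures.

U_p ≈ 105 cfs

Direct runoff: 0.0, 13.0, 27.0, 63.0, 53.0, 84.0, 60.0, 31.0, 0.0 cfs; ΣQ_DR = 331.0 cfs, peak = 84.0 cfs.
Runoff depth d = ΣQ_DR·Δt / A = 331.0 × 5400 / (0.962 mi²) = 0.7998 in.
The 1-inch UH is the DRH scaled by (1 in)/d, so U_p = 84.0 × 1/0.7998 = 105 cfs.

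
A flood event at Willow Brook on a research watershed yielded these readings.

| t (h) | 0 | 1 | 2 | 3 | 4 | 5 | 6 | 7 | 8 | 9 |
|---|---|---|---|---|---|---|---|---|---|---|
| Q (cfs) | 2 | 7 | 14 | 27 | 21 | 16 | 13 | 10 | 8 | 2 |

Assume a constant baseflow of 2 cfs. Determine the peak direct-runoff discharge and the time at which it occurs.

Q_p = 25.0 cfs at t = 3 h

Subtracting baseflow gives direct-runoff ordinates: 0.0, 5.0, 12.0, 25.0, 19.0, 14.0, 11.0, 8.0, 6.0, 0.0 cfs.
The maximum is 25.0 cfs, occurring at the reading for t = 3 h.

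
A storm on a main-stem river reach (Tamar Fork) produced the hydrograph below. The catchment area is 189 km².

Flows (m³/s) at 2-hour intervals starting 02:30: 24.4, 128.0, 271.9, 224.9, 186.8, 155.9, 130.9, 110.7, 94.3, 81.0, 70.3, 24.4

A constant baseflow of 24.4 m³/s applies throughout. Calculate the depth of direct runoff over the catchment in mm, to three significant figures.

Direct runoff: 0.0, 103.6, 247.5, 200.5, 162.4, 131.5, 106.5, 86.3, 69.9, 56.6, 45.9, 0.0 m³/s; ΣQ_DR = 1211 m³/s.
V = ΣQ_DR · Δt = 1211 × 7200 s = 8.717 × 10^6 m³.
Over A = 189 km², depth = V / A = 46.1 mm.

d ≈ 46.1 mm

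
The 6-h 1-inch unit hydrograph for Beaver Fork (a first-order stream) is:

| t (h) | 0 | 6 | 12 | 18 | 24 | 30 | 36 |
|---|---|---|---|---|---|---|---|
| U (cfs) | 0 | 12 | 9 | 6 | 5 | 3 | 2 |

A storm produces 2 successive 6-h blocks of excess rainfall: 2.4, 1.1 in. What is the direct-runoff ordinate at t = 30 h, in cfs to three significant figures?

By discrete convolution, Q_j = Σ (P_i / 1 in) · U_{j−i}.
At t = 30 h (j=5): Q = (2.4/1)·3 + (1.1/1)·5 = 12.7 cfs.

Q ≈ 12.7 cfs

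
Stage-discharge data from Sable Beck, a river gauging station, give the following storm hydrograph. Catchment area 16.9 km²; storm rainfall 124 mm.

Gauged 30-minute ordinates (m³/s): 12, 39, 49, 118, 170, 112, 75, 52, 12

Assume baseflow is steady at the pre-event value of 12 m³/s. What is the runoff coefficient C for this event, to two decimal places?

C ≈ 0.46

ΣQ_DR = 531.0 m³/s; V = ΣQ_DR·Δt = 9.558 × 10^5 m³.
Runoff depth d = V / A = 56.56 mm.
C = d / P = 56.56 / 124 = 0.46.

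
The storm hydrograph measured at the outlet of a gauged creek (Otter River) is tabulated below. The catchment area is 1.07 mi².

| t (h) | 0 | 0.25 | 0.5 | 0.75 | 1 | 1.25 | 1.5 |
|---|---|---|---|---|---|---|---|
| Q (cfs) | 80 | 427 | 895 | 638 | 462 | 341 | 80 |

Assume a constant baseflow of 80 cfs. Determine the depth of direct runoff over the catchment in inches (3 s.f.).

Direct runoff: 0.0, 347.0, 815.0, 558.0, 382.0, 261.0, 0.0 cfs; ΣQ_DR = 2363 cfs.
V = ΣQ_DR · Δt = 2363 × 900 s = 2.127 × 10^6 ft³.
Over A = 1.07 mi², depth = V / A = 0.856 in.

d ≈ 0.856 in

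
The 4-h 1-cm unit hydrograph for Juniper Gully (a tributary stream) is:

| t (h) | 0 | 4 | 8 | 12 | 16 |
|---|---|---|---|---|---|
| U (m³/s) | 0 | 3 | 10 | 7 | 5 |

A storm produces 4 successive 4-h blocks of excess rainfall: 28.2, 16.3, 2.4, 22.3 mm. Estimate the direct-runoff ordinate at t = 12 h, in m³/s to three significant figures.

By discrete convolution, Q_j = Σ (P_i / 10 mm) · U_{j−i}.
At t = 12 h (j=3): Q = (28.2/10)·7 + (16.3/10)·10 + (2.4/10)·3 + (22.3/10)·0 = 36.8 m³/s.

Q ≈ 36.8 m³/s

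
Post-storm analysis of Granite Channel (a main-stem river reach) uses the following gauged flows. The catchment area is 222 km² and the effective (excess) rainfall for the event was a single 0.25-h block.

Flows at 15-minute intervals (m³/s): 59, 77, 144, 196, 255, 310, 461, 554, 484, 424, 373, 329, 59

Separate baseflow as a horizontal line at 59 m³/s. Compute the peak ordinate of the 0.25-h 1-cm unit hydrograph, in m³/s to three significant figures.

U_p ≈ 413 m³/s

Direct runoff: 0.0, 18.0, 85.0, 137.0, 196.0, 251.0, 402.0, 495.0, 425.0, 365.0, 314.0, 270.0, 0.0 m³/s; ΣQ_DR = 2958 m³/s, peak = 495.0 m³/s.
Runoff depth d = ΣQ_DR·Δt / A = 2958 × 900 / (222 km²) = 11.99 mm.
The 1-cm UH is the DRH scaled by (10 mm)/d, so U_p = 495.0 × 10/11.99 = 413 m³/s.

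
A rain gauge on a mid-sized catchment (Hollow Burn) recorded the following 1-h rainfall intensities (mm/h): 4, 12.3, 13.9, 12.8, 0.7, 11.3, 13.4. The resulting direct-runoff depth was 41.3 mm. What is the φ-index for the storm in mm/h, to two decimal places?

Only the 5 blocks with intensity above φ contribute runoff: 12.3, 13.9, 12.8, 11.3, 13.4 mm/h.
Σ(I−φ)·Δt = d  ⇒  (12.3+13.9+12.8+11.3+13.4 − 5φ)·1 = 41.3
φ = (63.70 − 41.3/1) / 5 = 4.48 mm/h.

φ ≈ 4.48 mm/h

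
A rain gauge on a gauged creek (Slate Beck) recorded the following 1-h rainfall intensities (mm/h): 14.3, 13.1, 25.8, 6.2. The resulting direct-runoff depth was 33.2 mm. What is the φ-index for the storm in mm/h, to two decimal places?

φ ≈ 6.67 mm/h

Only the 3 blocks with intensity above φ contribute runoff: 14.3, 13.1, 25.8 mm/h.
Σ(I−φ)·Δt = d  ⇒  (14.3+13.1+25.8 − 3φ)·1 = 33.2
φ = (53.20 − 33.2/1) / 3 = 6.67 mm/h.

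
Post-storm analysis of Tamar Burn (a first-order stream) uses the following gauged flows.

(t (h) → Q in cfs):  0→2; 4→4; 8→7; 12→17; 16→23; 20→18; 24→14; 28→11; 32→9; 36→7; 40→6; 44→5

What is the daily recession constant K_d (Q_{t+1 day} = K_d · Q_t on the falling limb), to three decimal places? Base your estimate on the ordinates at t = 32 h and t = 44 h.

Between t = 32 h and t = 44 h the flow falls from 9 to 5 cfs over 3×4 h = 12 h.
Per-interval ratio K = (5/9)^(1/3) = 0.8221; K_d = K^(24/4) = 0.309.

K_d ≈ 0.309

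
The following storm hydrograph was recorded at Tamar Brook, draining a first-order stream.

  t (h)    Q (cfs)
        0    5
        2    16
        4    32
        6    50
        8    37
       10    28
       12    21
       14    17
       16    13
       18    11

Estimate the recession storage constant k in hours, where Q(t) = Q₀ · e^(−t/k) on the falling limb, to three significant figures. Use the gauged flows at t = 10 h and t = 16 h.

On the falling limb, Q drops from 28 to 13 cfs between t = 10 h and t = 16 h (Δt = 6 h).
k = −Δt / ln(Q₂/Q₁) = −6 / ln(13/28) = 7.82 h.

k ≈ 7.82 h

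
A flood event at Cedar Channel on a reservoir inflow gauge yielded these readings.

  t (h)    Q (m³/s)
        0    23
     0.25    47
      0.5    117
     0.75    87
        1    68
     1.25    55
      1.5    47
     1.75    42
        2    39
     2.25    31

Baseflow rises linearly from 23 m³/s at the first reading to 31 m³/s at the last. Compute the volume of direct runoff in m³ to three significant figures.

Direct-runoff ordinates (Q − Q_b): 0.00, 23.11, 92.22, 61.33, 41.44, 27.56, 18.67, 12.78, 8.89, 0.00 m³/s.
ΣQ_DR = 286.0 m³/s.
With Δt = 0.25 h = 900 s, V = ΣQ_DR · Δt = 286.0 × 900 = 2.57 × 10^5 m³.

V ≈ 2.57 × 10^5 m³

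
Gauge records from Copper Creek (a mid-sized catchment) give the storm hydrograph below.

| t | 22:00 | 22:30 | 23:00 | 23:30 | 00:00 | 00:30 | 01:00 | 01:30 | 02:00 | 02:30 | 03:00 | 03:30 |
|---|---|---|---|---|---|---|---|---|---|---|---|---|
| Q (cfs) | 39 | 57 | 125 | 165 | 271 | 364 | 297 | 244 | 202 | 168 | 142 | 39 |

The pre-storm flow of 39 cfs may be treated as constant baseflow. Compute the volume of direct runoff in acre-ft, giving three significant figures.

Direct-runoff ordinates (Q − Q_b): 0.0, 18.0, 86.0, 126.0, 232.0, 325.0, 258.0, 205.0, 163.0, 129.0, 103.0, 0.0 cfs.
ΣQ_DR = 1645 cfs.
With Δt = 0.5 h = 1800 s, V = ΣQ_DR · Δt = 1645 × 1800 = 2.96 × 10^6 ft³ = 68.0 acre-ft.

V ≈ 68.0 acre-ft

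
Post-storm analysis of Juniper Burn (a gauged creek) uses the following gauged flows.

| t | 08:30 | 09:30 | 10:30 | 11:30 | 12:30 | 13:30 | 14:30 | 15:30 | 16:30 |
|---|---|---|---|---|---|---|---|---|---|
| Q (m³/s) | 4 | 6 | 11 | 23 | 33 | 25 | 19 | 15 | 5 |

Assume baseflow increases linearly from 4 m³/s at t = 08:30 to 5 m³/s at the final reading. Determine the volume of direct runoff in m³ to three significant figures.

Direct-runoff ordinates (Q − Q_b): 0.00, 1.88, 6.75, 18.62, 28.50, 20.38, 14.25, 10.12, 0.00 m³/s.
ΣQ_DR = 100.5 m³/s.
With Δt = 1 h = 3600 s, V = ΣQ_DR · Δt = 100.5 × 3600 = 3.62 × 10^5 m³.

V ≈ 3.62 × 10^5 m³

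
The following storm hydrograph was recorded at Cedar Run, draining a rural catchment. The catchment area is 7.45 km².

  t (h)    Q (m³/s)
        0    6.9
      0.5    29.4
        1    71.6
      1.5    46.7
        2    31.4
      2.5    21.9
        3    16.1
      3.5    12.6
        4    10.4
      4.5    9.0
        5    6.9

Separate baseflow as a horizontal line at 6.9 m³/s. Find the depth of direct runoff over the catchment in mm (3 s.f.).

Direct runoff: 0.0, 22.5, 64.7, 39.8, 24.5, 15.0, 9.2, 5.7, 3.5, 2.1, 0.0 m³/s; ΣQ_DR = 187.0 m³/s.
V = ΣQ_DR · Δt = 187.0 × 1800 s = 3.366 × 10^5 m³.
Over A = 7.45 km², depth = V / A = 45.2 mm.

d ≈ 45.2 mm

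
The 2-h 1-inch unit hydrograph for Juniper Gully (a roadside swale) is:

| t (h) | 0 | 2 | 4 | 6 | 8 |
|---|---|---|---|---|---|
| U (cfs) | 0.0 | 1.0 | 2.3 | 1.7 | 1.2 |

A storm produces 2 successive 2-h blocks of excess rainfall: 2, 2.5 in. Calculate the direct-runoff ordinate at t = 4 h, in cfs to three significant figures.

Q ≈ 7.10 cfs

By discrete convolution, Q_j = Σ (P_i / 1 in) · U_{j−i}.
At t = 4 h (j=2): Q = (2/1)·2.3 + (2.5/1)·1.0 = 7.10 cfs.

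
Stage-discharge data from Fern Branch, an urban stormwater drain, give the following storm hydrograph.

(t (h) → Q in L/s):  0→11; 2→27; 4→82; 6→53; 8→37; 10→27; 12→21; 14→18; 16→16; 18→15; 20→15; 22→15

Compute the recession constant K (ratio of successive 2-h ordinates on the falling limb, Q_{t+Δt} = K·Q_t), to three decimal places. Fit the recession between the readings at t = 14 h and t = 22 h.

Using the recession-limb readings at t = 14 h and t = 22 h: Q falls from 18 to 15 L/s over 4 intervals.
K = (Q₂/Q₁)^(1/4) = (15/18)^(1/4) = 0.955.

K ≈ 0.955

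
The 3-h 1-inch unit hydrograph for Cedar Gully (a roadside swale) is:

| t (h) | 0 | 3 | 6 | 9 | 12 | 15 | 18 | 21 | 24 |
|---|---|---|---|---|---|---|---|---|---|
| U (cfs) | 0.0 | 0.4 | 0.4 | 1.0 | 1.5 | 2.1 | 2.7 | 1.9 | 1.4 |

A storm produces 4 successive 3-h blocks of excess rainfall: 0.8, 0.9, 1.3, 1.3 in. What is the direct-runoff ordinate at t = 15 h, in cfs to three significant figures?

By discrete convolution, Q_j = Σ (P_i / 1 in) · U_{j−i}.
At t = 15 h (j=5): Q = (0.8/1)·2.1 + (0.9/1)·1.5 + (1.3/1)·1.0 + (1.3/1)·0.4 = 4.85 cfs.

Q ≈ 4.85 cfs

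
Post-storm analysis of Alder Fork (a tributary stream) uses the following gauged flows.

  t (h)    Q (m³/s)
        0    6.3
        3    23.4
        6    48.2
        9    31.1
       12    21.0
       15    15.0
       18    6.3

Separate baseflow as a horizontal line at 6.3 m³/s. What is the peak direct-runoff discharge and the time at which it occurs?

Subtracting baseflow gives direct-runoff ordinates: 0.0, 17.1, 41.9, 24.8, 14.7, 8.7, 0.0 m³/s.
The maximum is 41.9 m³/s, occurring at the reading for t = 6 h.

Q_p = 41.9 m³/s at t = 6 h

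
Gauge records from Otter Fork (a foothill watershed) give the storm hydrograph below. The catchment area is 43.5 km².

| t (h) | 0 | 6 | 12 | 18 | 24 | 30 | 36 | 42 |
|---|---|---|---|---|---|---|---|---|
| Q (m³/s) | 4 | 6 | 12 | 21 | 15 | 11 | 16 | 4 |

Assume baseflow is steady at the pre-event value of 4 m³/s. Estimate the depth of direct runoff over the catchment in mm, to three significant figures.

d ≈ 28.3 mm

Direct runoff: 0.0, 2.0, 8.0, 17.0, 11.0, 7.0, 12.0, 0.0 m³/s; ΣQ_DR = 57.00 m³/s.
V = ΣQ_DR · Δt = 57.00 × 21600 s = 1.231 × 10^6 m³.
Over A = 43.5 km², depth = V / A = 28.3 mm.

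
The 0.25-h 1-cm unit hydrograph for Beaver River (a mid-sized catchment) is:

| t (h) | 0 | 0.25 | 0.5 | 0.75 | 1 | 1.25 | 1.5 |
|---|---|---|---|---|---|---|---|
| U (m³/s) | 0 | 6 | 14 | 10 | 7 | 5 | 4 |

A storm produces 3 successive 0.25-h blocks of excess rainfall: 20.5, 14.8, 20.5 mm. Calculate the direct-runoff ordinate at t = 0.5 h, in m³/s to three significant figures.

Q ≈ 37.6 m³/s

By discrete convolution, Q_j = Σ (P_i / 10 mm) · U_{j−i}.
At t = 0.5 h (j=2): Q = (20.5/10)·14 + (14.8/10)·6 + (20.5/10)·0 = 37.6 m³/s.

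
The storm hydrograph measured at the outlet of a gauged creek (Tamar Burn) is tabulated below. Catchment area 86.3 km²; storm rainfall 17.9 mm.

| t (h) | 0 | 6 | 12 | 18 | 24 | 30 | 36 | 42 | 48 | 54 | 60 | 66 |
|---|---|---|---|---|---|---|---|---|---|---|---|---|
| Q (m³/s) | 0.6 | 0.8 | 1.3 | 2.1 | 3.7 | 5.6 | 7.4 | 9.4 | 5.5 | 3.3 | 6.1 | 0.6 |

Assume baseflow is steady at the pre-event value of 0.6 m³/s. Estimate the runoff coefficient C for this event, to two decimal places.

C ≈ 0.55

ΣQ_DR = 39.20 m³/s; V = ΣQ_DR·Δt = 8.467 × 10^5 m³.
Runoff depth d = V / A = 9.811 mm.
C = d / P = 9.811 / 17.9 = 0.55.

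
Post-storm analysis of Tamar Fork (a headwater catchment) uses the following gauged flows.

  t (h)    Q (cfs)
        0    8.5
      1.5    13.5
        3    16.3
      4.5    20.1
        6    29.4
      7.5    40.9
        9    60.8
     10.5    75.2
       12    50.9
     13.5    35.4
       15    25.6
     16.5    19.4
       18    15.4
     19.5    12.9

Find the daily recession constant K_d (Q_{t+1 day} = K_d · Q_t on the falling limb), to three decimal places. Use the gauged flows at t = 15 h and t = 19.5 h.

K_d ≈ 0.026

Between t = 15 h and t = 19.5 h the flow falls from 25.6 to 12.9 cfs over 3×1.5 h = 4.5 h.
Per-interval ratio K = (12.9/25.6)^(1/3) = 0.7958; K_d = K^(24/1.5) = 0.026.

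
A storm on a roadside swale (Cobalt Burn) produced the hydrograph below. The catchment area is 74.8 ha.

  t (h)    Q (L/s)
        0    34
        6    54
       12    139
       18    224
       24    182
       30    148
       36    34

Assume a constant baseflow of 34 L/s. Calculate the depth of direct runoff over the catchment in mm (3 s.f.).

d ≈ 16.7 mm

Direct runoff: 0.0, 20.0, 105.0, 190.0, 148.0, 114.0, 0.0 L/s; ΣQ_DR = 577.0 L/s.
V = ΣQ_DR · Δt = 577.0 × 21600 s = 1.246 × 10^7 L.
Over A = 74.8 ha, depth = V / A = 16.7 mm.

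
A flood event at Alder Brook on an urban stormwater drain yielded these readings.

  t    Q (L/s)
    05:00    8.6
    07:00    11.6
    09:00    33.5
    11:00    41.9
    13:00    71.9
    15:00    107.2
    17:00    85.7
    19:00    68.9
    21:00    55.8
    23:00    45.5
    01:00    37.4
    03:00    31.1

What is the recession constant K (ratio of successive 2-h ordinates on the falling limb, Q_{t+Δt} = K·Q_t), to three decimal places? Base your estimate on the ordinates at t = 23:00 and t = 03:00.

Using the recession-limb readings at t = 23:00 and t = 03:00: Q falls from 45.5 to 31.1 L/s over 2 intervals.
K = (Q₂/Q₁)^(1/2) = (31.1/45.5)^(1/2) = 0.827.

K ≈ 0.827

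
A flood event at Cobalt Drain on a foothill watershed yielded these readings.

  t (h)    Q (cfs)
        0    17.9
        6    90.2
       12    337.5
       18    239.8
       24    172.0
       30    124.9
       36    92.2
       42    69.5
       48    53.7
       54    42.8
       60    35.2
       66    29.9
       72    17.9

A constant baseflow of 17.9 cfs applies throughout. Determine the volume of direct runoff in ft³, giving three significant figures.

Direct-runoff ordinates (Q − Q_b): 0.0, 72.3, 319.6, 221.9, 154.1, 107.0, 74.3, 51.6, 35.8, 24.9, 17.3, 12.0, 0.0 cfs.
ΣQ_DR = 1091 cfs.
With Δt = 6 h = 21600 s, V = ΣQ_DR · Δt = 1091 × 21600 = 2.36 × 10^7 ft³.

V ≈ 2.36 × 10^7 ft³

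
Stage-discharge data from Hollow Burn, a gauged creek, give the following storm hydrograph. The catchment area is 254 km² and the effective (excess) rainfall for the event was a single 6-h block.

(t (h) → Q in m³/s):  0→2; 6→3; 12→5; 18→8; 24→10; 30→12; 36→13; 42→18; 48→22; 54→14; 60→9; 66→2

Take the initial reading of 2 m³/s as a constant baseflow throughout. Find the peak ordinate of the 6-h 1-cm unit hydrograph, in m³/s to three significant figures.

Direct runoff: 0.0, 1.0, 3.0, 6.0, 8.0, 10.0, 11.0, 16.0, 20.0, 12.0, 7.0, 0.0 m³/s; ΣQ_DR = 94.00 m³/s, peak = 20.0 m³/s.
Runoff depth d = ΣQ_DR·Δt / A = 94.00 × 21600 / (254 km²) = 7.994 mm.
The 1-cm UH is the DRH scaled by (10 mm)/d, so U_p = 20.0 × 10/7.994 = 25.0 m³/s.

U_p ≈ 25.0 m³/s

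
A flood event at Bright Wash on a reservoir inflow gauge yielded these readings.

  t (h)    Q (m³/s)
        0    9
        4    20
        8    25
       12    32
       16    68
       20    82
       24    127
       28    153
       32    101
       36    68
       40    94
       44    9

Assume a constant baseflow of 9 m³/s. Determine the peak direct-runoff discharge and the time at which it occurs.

Q_p = 144.0 m³/s at t = 28 h

Subtracting baseflow gives direct-runoff ordinates: 0.0, 11.0, 16.0, 23.0, 59.0, 73.0, 118.0, 144.0, 92.0, 59.0, 85.0, 0.0 m³/s.
The maximum is 144.0 m³/s, occurring at the reading for t = 28 h.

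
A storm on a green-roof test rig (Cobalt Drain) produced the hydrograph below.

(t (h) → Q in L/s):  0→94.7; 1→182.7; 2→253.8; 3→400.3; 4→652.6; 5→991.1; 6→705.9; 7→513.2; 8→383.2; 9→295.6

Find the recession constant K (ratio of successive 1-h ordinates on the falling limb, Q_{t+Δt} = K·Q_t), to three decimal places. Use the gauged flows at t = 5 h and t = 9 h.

K ≈ 0.739

Using the recession-limb readings at t = 5 h and t = 9 h: Q falls from 991.1 to 295.6 L/s over 4 intervals.
K = (Q₂/Q₁)^(1/4) = (295.6/991.1)^(1/4) = 0.739.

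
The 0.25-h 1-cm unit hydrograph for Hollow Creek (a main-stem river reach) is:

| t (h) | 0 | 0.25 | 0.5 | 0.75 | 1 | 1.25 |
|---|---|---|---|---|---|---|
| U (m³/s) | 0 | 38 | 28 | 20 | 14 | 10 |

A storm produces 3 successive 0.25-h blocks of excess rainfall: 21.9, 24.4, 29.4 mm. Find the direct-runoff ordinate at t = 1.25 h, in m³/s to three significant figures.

By discrete convolution, Q_j = Σ (P_i / 10 mm) · U_{j−i}.
At t = 1.25 h (j=5): Q = (21.9/10)·10 + (24.4/10)·14 + (29.4/10)·20 = 115 m³/s.

Q ≈ 115 m³/s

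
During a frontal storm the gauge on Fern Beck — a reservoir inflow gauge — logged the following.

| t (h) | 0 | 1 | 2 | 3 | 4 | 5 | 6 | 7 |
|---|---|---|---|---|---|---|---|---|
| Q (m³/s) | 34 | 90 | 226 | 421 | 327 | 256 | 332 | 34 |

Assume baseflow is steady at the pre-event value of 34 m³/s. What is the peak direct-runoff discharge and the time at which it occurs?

Subtracting baseflow gives direct-runoff ordinates: 0.0, 56.0, 192.0, 387.0, 293.0, 222.0, 298.0, 0.0 m³/s.
The maximum is 387.0 m³/s, occurring at the reading for t = 3 h.

Q_p = 387.0 m³/s at t = 3 h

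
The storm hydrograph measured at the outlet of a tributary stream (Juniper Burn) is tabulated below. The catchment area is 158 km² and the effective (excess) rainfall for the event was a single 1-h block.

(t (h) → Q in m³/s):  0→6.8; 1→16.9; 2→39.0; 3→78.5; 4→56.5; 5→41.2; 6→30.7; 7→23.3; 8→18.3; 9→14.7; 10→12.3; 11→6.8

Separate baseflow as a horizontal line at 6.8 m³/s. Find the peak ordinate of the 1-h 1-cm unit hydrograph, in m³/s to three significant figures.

U_p ≈ 119 m³/s

Direct runoff: 0.0, 10.1, 32.2, 71.7, 49.7, 34.4, 23.9, 16.5, 11.5, 7.9, 5.5, 0.0 m³/s; ΣQ_DR = 263.4 m³/s, peak = 71.7 m³/s.
Runoff depth d = ΣQ_DR·Δt / A = 263.4 × 3600 / (158 km²) = 6.002 mm.
The 1-cm UH is the DRH scaled by (10 mm)/d, so U_p = 71.7 × 10/6.002 = 119 m³/s.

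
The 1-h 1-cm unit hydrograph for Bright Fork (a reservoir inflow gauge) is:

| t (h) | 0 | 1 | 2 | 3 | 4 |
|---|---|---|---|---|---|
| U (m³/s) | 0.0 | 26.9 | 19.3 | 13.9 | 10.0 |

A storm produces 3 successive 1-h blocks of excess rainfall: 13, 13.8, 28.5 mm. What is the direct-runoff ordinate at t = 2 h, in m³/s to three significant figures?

Q ≈ 62.2 m³/s

By discrete convolution, Q_j = Σ (P_i / 10 mm) · U_{j−i}.
At t = 2 h (j=2): Q = (13/10)·19.3 + (13.8/10)·26.9 + (28.5/10)·0.0 = 62.2 m³/s.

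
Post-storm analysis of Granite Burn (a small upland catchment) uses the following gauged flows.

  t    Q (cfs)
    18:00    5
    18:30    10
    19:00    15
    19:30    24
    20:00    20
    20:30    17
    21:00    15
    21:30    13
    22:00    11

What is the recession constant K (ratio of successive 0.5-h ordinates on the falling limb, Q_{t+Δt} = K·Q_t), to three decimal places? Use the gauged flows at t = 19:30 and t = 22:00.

Using the recession-limb readings at t = 19:30 and t = 22:00: Q falls from 24 to 11 cfs over 5 intervals.
K = (Q₂/Q₁)^(1/5) = (11/24)^(1/5) = 0.856.

K ≈ 0.856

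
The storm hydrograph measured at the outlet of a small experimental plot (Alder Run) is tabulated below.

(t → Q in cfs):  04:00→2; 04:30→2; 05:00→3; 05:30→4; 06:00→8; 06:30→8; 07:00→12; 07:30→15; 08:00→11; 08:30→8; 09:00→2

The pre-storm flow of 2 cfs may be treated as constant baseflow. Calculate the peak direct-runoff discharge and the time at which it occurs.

Q_p = 13.0 cfs at t = 07:30

Subtracting baseflow gives direct-runoff ordinates: 0.0, 0.0, 1.0, 2.0, 6.0, 6.0, 10.0, 13.0, 9.0, 6.0, 0.0 cfs.
The maximum is 13.0 cfs, occurring at the reading for t = 07:30.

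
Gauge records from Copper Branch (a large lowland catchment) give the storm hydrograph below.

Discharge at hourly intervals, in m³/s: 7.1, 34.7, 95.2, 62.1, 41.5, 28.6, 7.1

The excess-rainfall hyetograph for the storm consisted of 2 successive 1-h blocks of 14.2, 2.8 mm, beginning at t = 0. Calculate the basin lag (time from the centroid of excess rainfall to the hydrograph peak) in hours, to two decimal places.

Centroid of excess rainfall: t_c = Σ P_i·t̄_i / ΣP_i = 0.6647 h (block centres at 0.5, 1.5 h).
Hydrograph peak occurs at t = 2 h, so basin lag t_L = 2 − 0.6647 = 1.34 h.

t_L ≈ 1.34 h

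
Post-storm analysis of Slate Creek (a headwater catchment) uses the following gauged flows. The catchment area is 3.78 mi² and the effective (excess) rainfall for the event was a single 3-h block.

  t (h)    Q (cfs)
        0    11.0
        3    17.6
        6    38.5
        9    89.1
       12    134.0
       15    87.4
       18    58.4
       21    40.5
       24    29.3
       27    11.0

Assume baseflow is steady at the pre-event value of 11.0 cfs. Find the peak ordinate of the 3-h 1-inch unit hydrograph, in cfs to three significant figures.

U_p ≈ 246 cfs

Direct runoff: 0.0, 6.6, 27.5, 78.1, 123.0, 76.4, 47.4, 29.5, 18.3, 0.0 cfs; ΣQ_DR = 406.8 cfs, peak = 123.0 cfs.
Runoff depth d = ΣQ_DR·Δt / A = 406.8 × 10800 / (3.78 mi²) = 0.5003 in.
The 1-inch UH is the DRH scaled by (1 in)/d, so U_p = 123.0 × 1/0.5003 = 246 cfs.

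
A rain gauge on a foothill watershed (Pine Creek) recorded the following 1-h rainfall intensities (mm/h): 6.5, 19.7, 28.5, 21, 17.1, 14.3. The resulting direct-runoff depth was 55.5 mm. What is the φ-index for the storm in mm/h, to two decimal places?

φ ≈ 9.02 mm/h

Only the 5 blocks with intensity above φ contribute runoff: 19.7, 28.5, 21, 17.1, 14.3 mm/h.
Σ(I−φ)·Δt = d  ⇒  (19.7+28.5+21+17.1+14.3 − 5φ)·1 = 55.5
φ = (100.6 − 55.5/1) / 5 = 9.02 mm/h.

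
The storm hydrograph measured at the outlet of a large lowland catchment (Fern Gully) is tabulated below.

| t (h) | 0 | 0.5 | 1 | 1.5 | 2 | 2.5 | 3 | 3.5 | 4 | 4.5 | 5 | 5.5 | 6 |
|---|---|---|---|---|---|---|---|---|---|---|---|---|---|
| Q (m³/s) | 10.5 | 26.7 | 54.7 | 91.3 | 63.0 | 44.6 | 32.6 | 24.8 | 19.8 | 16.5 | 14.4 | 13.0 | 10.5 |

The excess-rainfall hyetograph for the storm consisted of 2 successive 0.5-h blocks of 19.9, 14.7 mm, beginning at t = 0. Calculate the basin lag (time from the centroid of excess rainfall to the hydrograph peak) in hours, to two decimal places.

t_L ≈ 1.04 h

Centroid of excess rainfall: t_c = Σ P_i·t̄_i / ΣP_i = 0.4624 h (block centres at 0.25, 0.75 h).
Hydrograph peak occurs at t = 1.5 h, so basin lag t_L = 1.5 − 0.4624 = 1.04 h.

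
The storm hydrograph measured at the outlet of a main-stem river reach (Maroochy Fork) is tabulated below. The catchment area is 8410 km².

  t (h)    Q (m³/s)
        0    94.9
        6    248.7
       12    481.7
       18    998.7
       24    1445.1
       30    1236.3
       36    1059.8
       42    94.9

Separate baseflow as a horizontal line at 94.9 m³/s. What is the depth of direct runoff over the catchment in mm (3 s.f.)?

Direct runoff: 0.0, 153.8, 386.8, 903.8, 1350.2, 1141.4, 964.9, 0.0 m³/s; ΣQ_DR = 4901 m³/s.
V = ΣQ_DR · Δt = 4901 × 21600 s = 1.059 × 10^8 m³.
Over A = 8410 km², depth = V / A = 12.6 mm.

d ≈ 12.6 mm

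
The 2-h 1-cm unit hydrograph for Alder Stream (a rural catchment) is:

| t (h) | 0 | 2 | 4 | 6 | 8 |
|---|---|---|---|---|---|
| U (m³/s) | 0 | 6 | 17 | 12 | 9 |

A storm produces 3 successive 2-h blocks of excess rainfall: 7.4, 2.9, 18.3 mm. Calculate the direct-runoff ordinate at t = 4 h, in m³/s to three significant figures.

Q ≈ 14.3 m³/s

By discrete convolution, Q_j = Σ (P_i / 10 mm) · U_{j−i}.
At t = 4 h (j=2): Q = (7.4/10)·17 + (2.9/10)·6 + (18.3/10)·0 = 14.3 m³/s.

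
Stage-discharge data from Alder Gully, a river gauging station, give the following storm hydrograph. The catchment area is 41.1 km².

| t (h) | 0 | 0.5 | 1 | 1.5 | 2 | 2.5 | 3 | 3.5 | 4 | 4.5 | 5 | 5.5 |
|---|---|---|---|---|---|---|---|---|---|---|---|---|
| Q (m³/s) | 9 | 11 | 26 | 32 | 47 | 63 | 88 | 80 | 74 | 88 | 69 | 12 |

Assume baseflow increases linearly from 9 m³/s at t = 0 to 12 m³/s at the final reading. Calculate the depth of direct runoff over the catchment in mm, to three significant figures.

Direct runoff: 0.00, 1.73, 16.45, 22.18, 36.91, 52.64, 77.36, 69.09, 62.82, 76.55, 57.27, 0.00 m³/s; ΣQ_DR = 473.0 m³/s.
V = ΣQ_DR · Δt = 473.0 × 1800 s = 8.514 × 10^5 m³.
Over A = 41.1 km², depth = V / A = 20.7 mm.

d ≈ 20.7 mm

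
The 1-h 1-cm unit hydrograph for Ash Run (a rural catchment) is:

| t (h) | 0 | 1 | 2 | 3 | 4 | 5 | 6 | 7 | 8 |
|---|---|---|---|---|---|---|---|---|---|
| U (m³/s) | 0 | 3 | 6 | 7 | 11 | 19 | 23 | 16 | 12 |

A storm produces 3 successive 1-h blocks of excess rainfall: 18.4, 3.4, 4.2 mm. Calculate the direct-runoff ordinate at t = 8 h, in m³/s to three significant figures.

By discrete convolution, Q_j = Σ (P_i / 10 mm) · U_{j−i}.
At t = 8 h (j=8): Q = (18.4/10)·12 + (3.4/10)·16 + (4.2/10)·23 = 37.2 m³/s.

Q ≈ 37.2 m³/s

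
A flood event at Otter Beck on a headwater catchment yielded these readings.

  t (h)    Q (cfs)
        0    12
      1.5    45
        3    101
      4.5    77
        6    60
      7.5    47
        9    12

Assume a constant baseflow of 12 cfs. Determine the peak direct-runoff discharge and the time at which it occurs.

Subtracting baseflow gives direct-runoff ordinates: 0.0, 33.0, 89.0, 65.0, 48.0, 35.0, 0.0 cfs.
The maximum is 89.0 cfs, occurring at the reading for t = 3 h.

Q_p = 89.0 cfs at t = 3 h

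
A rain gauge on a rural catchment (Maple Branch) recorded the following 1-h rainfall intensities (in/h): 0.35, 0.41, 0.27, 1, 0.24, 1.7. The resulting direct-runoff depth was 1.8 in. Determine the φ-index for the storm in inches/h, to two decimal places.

φ ≈ 0.45 in/h

Only the 2 blocks with intensity above φ contribute runoff: 1, 1.7 in/h.
Σ(I−φ)·Δt = d  ⇒  (1+1.7 − 2φ)·1 = 1.8
φ = (2.700 − 1.8/1) / 2 = 0.45 in/h.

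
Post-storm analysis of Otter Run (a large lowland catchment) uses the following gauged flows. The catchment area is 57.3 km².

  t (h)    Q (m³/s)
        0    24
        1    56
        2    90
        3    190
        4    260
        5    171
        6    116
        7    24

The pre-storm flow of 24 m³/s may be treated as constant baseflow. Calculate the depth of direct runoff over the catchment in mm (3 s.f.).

Direct runoff: 0.0, 32.0, 66.0, 166.0, 236.0, 147.0, 92.0, 0.0 m³/s; ΣQ_DR = 739.0 m³/s.
V = ΣQ_DR · Δt = 739.0 × 3600 s = 2.660 × 10^6 m³.
Over A = 57.3 km², depth = V / A = 46.4 mm.

d ≈ 46.4 mm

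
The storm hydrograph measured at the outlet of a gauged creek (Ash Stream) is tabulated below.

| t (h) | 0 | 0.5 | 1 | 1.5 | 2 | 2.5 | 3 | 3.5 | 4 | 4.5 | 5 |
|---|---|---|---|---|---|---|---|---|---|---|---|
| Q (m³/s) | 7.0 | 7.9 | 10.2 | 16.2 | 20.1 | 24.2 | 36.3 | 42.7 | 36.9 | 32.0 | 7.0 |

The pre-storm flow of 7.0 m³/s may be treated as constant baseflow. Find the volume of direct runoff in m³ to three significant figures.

Direct-runoff ordinates (Q − Q_b): 0.0, 0.9, 3.2, 9.2, 13.1, 17.2, 29.3, 35.7, 29.9, 25.0, 0.0 m³/s.
ΣQ_DR = 163.5 m³/s.
With Δt = 0.5 h = 1800 s, V = ΣQ_DR · Δt = 163.5 × 1800 = 2.94 × 10^5 m³.

V ≈ 2.94 × 10^5 m³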